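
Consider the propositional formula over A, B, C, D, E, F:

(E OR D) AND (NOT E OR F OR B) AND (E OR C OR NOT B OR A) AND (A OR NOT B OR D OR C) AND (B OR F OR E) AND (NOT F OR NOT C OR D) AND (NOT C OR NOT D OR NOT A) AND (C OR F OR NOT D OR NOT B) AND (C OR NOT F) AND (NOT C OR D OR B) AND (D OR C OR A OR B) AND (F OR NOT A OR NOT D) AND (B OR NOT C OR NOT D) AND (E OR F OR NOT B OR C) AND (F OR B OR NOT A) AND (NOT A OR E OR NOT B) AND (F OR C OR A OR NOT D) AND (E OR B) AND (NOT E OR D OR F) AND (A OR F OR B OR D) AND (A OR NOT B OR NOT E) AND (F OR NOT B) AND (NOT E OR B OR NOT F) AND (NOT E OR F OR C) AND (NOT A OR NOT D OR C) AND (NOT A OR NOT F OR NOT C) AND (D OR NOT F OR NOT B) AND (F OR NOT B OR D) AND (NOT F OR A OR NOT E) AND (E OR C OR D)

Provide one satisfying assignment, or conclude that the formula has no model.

Case E = false:
The clause (D) is unit, so D = true.
The clause (B) is unit, so B = true.
The clause (NOT A) is unit, so A = false.
The clause (C) is unit, so C = true.
The clause (F) is unit, so F = true.
This assignment satisfies each clause.

A=false, B=true, C=true, D=true, E=false, F=true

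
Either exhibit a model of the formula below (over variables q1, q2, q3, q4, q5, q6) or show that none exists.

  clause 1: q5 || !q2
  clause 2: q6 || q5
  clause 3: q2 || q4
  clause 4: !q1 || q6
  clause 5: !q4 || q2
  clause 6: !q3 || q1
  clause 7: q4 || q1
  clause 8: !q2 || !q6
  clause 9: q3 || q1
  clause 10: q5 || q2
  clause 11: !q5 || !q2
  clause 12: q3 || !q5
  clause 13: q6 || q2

Branch on q5: set q5 = true.
Unit clause (!q2) forces q2 = false.
Unit clause (q4) forces q4 = true.
But (!q4) is also a unit clause — contradiction.
So q5 must be the other value — set q5 = false.
Unit clause (!q2) forces q2 = false.
But (q2) is also a unit clause — contradiction.
Both values of q5 lead to a conflict.

UNSATISFIABLE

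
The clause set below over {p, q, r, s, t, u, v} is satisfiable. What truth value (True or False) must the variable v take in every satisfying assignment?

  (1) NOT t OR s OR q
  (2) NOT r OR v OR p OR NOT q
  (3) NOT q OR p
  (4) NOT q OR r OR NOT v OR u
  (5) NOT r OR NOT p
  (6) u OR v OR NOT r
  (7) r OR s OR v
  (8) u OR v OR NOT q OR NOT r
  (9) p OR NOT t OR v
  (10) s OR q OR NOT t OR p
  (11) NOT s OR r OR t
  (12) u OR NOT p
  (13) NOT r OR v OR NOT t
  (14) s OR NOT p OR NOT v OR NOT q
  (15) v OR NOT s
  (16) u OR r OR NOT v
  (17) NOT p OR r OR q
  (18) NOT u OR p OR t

True

Suppose v = false.
From the singleton clause (NOT s), s = false.
From the singleton clause (r), r = true.
From the singleton clause (NOT p), p = false.
From the singleton clause (NOT q), q = false.
From the singleton clause (NOT t), t = false.
From the singleton clause (u), u = true.
That conflicts with the unit clause (NOT u).
So every satisfying assignment has v = True.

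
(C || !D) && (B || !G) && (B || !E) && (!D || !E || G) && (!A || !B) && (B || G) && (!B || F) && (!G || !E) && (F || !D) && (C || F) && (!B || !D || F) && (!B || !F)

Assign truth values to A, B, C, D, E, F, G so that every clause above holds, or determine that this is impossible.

Branch on C: set C = true.
Branch on B: set B = true.
(!A) alone gives A = false.
(F) alone gives F = true.
That conflicts with the unit clause (!F).
Backtrack on B: now try B = false.
(!G) alone gives G = false.
That conflicts with the unit clause (G).
Neither B = true nor B = false works.
Backtrack on C: now try C = false.
(!D) alone gives D = false.
(F) alone gives F = true.
(!B) alone gives B = false.
(!G) alone gives G = false.
That conflicts with the unit clause (G).
Neither C = true nor C = false works.

UNSATISFIABLE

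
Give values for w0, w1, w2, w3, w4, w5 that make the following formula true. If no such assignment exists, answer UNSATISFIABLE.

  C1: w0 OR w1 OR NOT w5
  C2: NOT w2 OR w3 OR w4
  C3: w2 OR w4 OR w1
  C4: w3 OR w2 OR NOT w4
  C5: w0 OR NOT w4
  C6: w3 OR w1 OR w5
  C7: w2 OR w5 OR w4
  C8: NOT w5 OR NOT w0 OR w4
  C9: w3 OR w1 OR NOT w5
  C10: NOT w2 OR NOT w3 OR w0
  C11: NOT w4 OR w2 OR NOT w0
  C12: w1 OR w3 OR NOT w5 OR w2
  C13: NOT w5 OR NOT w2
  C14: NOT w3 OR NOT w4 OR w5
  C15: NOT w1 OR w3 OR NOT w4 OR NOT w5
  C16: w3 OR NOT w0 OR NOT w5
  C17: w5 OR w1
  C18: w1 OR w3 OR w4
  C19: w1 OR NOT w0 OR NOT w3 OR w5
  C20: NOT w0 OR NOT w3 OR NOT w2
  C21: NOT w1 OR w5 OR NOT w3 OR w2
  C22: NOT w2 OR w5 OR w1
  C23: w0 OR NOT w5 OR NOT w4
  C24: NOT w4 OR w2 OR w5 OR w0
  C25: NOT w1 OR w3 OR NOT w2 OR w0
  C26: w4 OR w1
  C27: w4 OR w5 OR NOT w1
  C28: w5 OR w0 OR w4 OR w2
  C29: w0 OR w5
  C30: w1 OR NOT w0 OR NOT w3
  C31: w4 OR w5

w0: false, w1: true, w2: false, w3: true, w4: false, w5: true

Try w0 = false.
(NOT w4) alone gives w4 = false.
(w1) alone gives w1 = true.
(w5) alone gives w5 = true.
(NOT w2) alone gives w2 = false.
All clauses hold; w3 can take either value.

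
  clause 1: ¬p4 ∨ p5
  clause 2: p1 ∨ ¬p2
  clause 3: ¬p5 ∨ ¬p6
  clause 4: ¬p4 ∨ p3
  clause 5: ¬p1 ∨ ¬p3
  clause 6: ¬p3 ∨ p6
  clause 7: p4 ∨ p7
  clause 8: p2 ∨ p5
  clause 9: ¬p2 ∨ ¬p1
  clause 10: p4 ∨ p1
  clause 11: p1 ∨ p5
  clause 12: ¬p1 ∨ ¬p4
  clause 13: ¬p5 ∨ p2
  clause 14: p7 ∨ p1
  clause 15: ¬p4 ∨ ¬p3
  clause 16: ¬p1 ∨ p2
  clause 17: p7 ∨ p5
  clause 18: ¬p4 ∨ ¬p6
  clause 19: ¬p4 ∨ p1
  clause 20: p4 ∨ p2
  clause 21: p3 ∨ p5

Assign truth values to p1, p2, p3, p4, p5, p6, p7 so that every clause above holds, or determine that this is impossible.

Try p4 = False.
Unit clause (p7) forces p7 = True.
Unit clause (p1) forces p1 = True.
Unit clause (¬p3) forces p3 = False.
Unit clause (¬p2) forces p2 = False.
But (p2) is also a unit clause — contradiction.
That branch fails; take p4 = True instead.
Unit clause (p5) forces p5 = True.
Unit clause (¬p6) forces p6 = False.
Unit clause (p3) forces p3 = True.
But (¬p3) is also a unit clause — contradiction.
Neither p4 = True nor p4 = False works.

UNSATISFIABLE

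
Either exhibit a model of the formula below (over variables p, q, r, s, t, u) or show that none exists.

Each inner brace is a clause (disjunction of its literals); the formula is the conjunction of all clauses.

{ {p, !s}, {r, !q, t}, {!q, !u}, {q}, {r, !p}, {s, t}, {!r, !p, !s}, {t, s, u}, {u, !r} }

p: false; q: true; r: false; s: false; t: true; u: false

From the singleton clause (q), q = true.
From the singleton clause (!u), u = false.
From the singleton clause (!r), r = false.
From the singleton clause (t), t = true.
From the singleton clause (!p), p = false.
From the singleton clause (!s), s = false.
Every clause now holds.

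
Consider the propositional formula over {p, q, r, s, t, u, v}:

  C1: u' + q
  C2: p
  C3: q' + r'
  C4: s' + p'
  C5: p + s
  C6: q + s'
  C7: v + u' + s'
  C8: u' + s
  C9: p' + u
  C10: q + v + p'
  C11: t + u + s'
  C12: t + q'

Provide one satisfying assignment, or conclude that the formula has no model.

UNSATISFIABLE

(p) alone gives p = 1.
(s') alone gives s = 0.
(u') alone gives u = 0.
That conflicts with the unit clause (u).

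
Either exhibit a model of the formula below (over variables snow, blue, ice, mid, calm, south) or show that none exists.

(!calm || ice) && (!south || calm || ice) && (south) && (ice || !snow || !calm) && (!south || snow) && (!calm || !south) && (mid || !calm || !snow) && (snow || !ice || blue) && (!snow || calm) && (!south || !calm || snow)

UNSATISFIABLE

(south) alone gives south = true.
(snow) alone gives snow = true.
(!calm) alone gives calm = false.
Now (calm) is unsatisfied and unit — conflict.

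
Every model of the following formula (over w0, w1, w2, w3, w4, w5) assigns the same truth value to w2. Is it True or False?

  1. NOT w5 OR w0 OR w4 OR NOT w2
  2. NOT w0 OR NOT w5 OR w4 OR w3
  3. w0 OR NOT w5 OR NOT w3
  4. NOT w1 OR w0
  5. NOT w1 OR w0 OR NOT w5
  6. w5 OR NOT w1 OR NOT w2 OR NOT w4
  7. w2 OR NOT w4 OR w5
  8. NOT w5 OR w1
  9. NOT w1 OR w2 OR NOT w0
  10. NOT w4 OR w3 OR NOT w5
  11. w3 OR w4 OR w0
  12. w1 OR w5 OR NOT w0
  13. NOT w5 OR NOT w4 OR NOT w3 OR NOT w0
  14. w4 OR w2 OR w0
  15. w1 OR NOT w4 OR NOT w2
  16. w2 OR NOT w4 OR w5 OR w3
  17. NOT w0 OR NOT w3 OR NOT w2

Suppose w2 = false.
Suppose w1 = false.
From the singleton clause (NOT w5), w5 = false.
From the singleton clause (NOT w4), w4 = false.
From the singleton clause (NOT w0), w0 = false.
But (w0) is also a unit clause — contradiction.
Backtrack on w1: now try w1 = true.
From the singleton clause (w0), w0 = true.
But (NOT w0) is also a unit clause — contradiction.
Neither w1 = true nor w1 = false works.
So every satisfying assignment has w2 = True.

True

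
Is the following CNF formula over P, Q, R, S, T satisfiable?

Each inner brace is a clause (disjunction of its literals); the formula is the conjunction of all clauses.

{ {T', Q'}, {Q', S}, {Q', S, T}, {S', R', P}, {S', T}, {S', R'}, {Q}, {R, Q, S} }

No, unsatisfiable

The clause (Q) is unit, so Q = 1.
The clause (T') is unit, so T = 0.
The clause (S) is unit, so S = 1.
That conflicts with the unit clause (S').
No assignment satisfies every clause.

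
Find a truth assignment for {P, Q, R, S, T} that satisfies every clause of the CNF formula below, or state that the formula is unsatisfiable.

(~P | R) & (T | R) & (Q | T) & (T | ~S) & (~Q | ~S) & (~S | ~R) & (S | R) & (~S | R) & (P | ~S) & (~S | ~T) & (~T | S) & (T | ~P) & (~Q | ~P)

Case P = 0:
From the singleton clause (~S), S = 0.
From the singleton clause (R), R = 1.
From the singleton clause (~T), T = 0.
From the singleton clause (Q), Q = 1.
Every clause now holds.

P: 0; Q: 1; R: 1; S: 0; T: 0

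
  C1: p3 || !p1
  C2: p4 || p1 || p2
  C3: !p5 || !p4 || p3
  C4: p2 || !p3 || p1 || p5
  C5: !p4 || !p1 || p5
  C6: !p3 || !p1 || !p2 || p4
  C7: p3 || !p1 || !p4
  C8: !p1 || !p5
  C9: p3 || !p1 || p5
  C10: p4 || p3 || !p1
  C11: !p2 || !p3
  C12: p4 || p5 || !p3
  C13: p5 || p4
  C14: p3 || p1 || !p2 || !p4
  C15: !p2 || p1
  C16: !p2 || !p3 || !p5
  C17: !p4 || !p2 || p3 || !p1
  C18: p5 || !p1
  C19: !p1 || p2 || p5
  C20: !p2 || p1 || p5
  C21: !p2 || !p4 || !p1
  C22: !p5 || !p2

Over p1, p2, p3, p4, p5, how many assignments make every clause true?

2

There are 2^5 = 32 truth assignments over (p1, p2, p3, p4, p5).
Split on p1. With p1 = true, the clauses containing p1 are satisfied and !p1 drops from the rest; 0 of the 2^4 = 16 assignments to the other variables satisfy what remains.
With p1 = false, by the same count on the reduced clause set, 2 assignments work.
Total: 0 + 2 = 2.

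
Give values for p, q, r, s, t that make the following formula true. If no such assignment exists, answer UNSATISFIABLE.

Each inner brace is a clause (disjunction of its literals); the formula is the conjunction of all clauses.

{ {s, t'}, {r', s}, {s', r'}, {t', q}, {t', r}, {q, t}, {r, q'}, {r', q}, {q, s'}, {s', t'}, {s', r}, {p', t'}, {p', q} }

UNSATISFIABLE

Case s = 1:
From the singleton clause (r'), r = 0.
Now (r) is unsatisfied and unit — conflict.
Undo s and try s = 0.
From the singleton clause (t'), t = 0.
From the singleton clause (r'), r = 0.
From the singleton clause (q), q = 1.
Now (q') is unsatisfied and unit — conflict.
Either choice for s ends in contradiction.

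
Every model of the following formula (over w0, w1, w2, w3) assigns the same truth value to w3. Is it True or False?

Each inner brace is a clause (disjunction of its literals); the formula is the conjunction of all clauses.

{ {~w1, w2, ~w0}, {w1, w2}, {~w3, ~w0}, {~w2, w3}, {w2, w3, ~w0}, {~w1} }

True

Suppose w3 = 0.
Unit clause (~w2) forces w2 = 0.
Unit clause (w1) forces w1 = 1.
That conflicts with the unit clause (~w1).
So every satisfying assignment has w3 = True.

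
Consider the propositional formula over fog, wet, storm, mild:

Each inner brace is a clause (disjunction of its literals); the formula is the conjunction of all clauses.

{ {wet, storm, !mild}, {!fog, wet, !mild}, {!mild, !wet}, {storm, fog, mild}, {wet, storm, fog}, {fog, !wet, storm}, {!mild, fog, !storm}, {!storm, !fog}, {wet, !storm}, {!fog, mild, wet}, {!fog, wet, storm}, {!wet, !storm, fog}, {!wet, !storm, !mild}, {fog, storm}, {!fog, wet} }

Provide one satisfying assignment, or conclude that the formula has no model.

fog=true, wet=true, storm=false, mild=false

Branch on mild: set mild = false.
Branch on storm: set storm = false.
From the singleton clause (fog), fog = true.
From the singleton clause (wet), wet = true.
This assignment satisfies each clause.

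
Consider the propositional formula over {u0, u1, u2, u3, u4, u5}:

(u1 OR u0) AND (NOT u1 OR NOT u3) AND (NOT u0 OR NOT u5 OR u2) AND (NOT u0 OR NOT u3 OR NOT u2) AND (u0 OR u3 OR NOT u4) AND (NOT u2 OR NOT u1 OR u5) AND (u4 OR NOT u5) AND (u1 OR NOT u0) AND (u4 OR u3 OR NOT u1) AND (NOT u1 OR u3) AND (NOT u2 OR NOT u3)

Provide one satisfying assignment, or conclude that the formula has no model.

UNSATISFIABLE

Branch on u1: set u1 = true.
From the singleton clause (NOT u3), u3 = false.
That conflicts with the unit clause (u3).
Undo u1 and try u1 = false.
From the singleton clause (u0), u0 = true.
That conflicts with the unit clause (NOT u0).
Either choice for u1 ends in contradiction.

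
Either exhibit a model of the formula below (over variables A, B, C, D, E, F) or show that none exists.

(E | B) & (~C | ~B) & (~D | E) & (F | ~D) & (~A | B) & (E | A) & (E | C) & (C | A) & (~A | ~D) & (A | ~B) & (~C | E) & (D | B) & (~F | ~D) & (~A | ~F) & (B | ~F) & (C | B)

Branch on E: set E = 1.
Branch on C: set C = 0.
(A) alone gives A = 1.
(B) alone gives B = 1.
(~D) alone gives D = 0.
(~F) alone gives F = 0.
Every clause now holds.

A: 1,  B: 1,  C: 0,  D: 0,  E: 1,  F: 0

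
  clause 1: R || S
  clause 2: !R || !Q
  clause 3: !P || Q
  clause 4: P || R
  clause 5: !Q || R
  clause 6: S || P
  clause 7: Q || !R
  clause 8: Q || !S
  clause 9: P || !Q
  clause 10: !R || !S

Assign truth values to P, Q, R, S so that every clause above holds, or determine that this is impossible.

UNSATISFIABLE

Case R = true:
Unit clause (!Q) forces Q = false.
That conflicts with the unit clause (Q).
Undo R and try R = false.
Unit clause (S) forces S = true.
Unit clause (P) forces P = true.
Unit clause (Q) forces Q = true.
That conflicts with the unit clause (!Q).
Either choice for R ends in contradiction.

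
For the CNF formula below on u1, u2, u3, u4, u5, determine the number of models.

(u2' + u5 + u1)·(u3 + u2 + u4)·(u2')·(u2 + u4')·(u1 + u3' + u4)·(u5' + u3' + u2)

There are 2^5 = 32 truth assignments over (u1, u2, u3, u4, u5).
Split on u4. With u4 = 1, the clauses containing u4 are satisfied and u4' drops from the rest; 0 of the 2^4 = 16 assignments to the other variables satisfy what remains.
With u4 = 0, by the same count on the reduced clause set, 1 assignment works.
(One model: u1=T, u2=F, u3=T, u4=F, u5=F.)
Total: 0 + 1 = 1.

1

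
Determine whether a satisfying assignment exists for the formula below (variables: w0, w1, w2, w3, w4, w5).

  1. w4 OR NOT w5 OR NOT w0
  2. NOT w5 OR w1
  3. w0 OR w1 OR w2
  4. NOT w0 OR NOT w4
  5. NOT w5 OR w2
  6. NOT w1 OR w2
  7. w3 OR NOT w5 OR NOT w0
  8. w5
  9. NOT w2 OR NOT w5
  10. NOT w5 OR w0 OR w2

(w5) alone gives w5 = true.
(w1) alone gives w1 = true.
(w2) alone gives w2 = true.
That conflicts with the unit clause (NOT w2).
No assignment satisfies every clause.

Unsatisfiable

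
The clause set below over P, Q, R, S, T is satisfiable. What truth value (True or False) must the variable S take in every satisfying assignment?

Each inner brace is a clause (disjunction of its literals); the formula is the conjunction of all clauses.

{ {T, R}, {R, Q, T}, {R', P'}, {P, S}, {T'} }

True

Suppose S = 0.
The clause (P) is unit, so P = 1.
The clause (R') is unit, so R = 0.
The clause (T) is unit, so T = 1.
That conflicts with the unit clause (T').
So every satisfying assignment has S = True.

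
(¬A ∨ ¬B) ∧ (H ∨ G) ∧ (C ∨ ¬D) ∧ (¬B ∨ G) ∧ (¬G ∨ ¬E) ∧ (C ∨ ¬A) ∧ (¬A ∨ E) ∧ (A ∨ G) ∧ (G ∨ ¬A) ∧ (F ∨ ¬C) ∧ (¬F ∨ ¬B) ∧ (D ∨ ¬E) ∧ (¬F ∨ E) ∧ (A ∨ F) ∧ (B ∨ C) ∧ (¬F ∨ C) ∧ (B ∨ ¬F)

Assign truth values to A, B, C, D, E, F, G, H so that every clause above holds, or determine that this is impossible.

Try A = False.
From the singleton clause (G), G = True.
From the singleton clause (¬E), E = False.
From the singleton clause (¬F), F = False.
But (F) is also a unit clause — contradiction.
That branch fails; take A = True instead.
From the singleton clause (¬B), B = False.
From the singleton clause (C), C = True.
From the singleton clause (E), E = True.
From the singleton clause (¬G), G = False.
But (G) is also a unit clause — contradiction.
Either choice for A ends in contradiction.

UNSATISFIABLE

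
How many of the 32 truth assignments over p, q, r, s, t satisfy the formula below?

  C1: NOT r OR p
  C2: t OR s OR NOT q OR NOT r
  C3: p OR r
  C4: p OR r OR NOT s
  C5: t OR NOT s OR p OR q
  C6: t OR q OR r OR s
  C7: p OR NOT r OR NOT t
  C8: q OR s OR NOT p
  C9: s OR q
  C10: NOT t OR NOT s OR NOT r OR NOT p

There are 2^5 = 32 truth assignments over (p, q, r, s, t).
Split on t. With t = true, the clauses containing t are satisfied and NOT t drops from the rest; 4 of the 2^4 = 16 assignments to the other variables satisfy what remains.
With t = false, by the same count on the reduced clause set, 5 assignments work.
Total: 4 + 5 = 9.

9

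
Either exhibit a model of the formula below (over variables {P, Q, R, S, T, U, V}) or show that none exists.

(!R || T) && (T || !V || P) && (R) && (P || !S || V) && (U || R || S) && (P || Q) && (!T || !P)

P=false,  Q=true,  R=true,  S=false,  T=true,  U=false,  V=true

From the singleton clause (R), R = true.
From the singleton clause (T), T = true.
From the singleton clause (!P), P = false.
From the singleton clause (Q), Q = true.
Case S = false:
No clause remains; U, V are free.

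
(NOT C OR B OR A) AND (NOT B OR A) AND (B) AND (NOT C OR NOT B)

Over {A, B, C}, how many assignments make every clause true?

1

There are 2^3 = 8 truth assignments over (A, B, C).
Split on A. With A = true, the clauses containing A are satisfied and NOT A drops from the rest; 1 of the 2^2 = 4 assignments to the other variables satisfy what remains.
With A = false, by the same count on the reduced clause set, 0 assignments work.
(One model: A=T, B=T, C=F.)
Total: 1 + 0 = 1.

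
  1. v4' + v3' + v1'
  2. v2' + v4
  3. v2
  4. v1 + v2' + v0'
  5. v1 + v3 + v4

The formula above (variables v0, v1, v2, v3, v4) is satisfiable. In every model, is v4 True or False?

Suppose v4 = 0.
Unit clause (v2') forces v2 = 0.
That conflicts with the unit clause (v2).
So every satisfying assignment has v4 = True.

True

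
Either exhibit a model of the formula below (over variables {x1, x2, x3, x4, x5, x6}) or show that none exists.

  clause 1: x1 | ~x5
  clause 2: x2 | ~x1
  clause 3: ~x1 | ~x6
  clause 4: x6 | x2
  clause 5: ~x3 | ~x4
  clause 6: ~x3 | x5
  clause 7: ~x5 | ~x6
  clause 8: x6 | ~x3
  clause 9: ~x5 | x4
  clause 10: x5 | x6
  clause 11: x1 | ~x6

Case x1 = 1:
Unit clause (x2) forces x2 = 1.
Unit clause (~x6) forces x6 = 0.
Unit clause (~x3) forces x3 = 0.
Unit clause (x5) forces x5 = 1.
Unit clause (x4) forces x4 = 1.
This assignment satisfies each clause.

x1: 1; x2: 1; x3: 0; x4: 1; x5: 1; x6: 0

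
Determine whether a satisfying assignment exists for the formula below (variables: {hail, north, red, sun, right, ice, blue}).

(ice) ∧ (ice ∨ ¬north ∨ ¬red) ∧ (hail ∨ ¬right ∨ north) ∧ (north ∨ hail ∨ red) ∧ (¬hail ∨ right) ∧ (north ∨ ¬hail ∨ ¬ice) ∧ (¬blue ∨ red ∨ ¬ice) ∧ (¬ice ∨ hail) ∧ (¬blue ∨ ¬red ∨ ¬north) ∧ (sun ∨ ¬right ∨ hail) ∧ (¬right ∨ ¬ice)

No, unsatisfiable

Unit clause (ice) forces ice = True.
Unit clause (hail) forces hail = True.
Unit clause (right) forces right = True.
Now (¬right) is unsatisfied and unit — conflict.
No assignment satisfies every clause.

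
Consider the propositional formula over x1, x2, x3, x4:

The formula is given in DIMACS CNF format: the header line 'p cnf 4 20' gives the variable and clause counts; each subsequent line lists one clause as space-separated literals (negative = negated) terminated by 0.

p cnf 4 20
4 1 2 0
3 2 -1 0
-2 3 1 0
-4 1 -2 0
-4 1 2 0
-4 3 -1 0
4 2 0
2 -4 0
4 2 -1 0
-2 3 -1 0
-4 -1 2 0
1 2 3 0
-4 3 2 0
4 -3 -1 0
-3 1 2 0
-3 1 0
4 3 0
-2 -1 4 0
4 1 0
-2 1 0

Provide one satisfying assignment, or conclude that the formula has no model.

x1: True; x2: True; x3: True; x4: True

Try x4 = True.
(x2) alone gives x2 = True.
(x1) alone gives x1 = True.
(x3) alone gives x3 = True.
All clauses are satisfied.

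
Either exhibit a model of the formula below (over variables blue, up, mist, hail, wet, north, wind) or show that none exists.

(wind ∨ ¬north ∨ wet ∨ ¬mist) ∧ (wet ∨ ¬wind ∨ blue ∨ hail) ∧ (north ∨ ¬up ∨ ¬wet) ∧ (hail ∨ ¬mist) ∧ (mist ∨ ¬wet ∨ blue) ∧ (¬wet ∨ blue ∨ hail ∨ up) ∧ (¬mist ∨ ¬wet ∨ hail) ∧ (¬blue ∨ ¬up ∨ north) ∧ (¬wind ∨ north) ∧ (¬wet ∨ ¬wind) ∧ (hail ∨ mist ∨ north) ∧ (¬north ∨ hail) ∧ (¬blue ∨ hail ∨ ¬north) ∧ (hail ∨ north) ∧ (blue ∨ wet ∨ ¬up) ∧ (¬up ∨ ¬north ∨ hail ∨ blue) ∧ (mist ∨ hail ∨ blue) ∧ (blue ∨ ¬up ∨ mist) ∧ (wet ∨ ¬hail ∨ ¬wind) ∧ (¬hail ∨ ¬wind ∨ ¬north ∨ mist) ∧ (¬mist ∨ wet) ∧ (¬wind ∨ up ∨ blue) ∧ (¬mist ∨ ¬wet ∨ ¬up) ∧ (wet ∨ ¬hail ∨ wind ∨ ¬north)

Try hail = True.
Try wind = False.
Try mist = False.
Try wet = True.
(blue) alone gives blue = True.
Try north = False.
(¬up) alone gives up = False.
All clauses are satisfied.

blue=True,  up=False,  mist=False,  hail=True,  wet=True,  north=False,  wind=False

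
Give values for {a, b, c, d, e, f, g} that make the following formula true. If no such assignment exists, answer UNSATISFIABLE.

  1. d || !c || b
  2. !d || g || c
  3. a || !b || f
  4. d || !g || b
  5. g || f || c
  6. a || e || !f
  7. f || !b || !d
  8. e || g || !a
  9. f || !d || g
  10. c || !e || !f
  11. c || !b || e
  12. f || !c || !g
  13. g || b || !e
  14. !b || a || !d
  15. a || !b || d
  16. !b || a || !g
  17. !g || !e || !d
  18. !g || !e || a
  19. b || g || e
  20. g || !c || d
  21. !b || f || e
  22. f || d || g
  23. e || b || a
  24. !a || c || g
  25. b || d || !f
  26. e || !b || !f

Suppose d = true.
Suppose g = true.
The clause (!e) is unit, so e = false.
Suppose a = true.
Suppose f = true.
The clause (!b) is unit, so b = false.
No clause remains; c is free.

a ↦ true,  b ↦ false,  c ↦ false,  d ↦ true,  e ↦ false,  f ↦ true,  g ↦ true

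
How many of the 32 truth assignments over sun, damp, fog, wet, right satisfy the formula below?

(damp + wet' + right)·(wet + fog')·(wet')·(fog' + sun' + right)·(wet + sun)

4

There are 2^5 = 32 truth assignments over (sun, damp, fog, wet, right).
Split on sun. With sun = 1, the clauses containing sun are satisfied and sun' drops from the rest; 4 of the 2^4 = 16 assignments to the other variables satisfy what remains.
With sun = 0, by the same count on the reduced clause set, 0 assignments work.
Total: 4 + 0 = 4.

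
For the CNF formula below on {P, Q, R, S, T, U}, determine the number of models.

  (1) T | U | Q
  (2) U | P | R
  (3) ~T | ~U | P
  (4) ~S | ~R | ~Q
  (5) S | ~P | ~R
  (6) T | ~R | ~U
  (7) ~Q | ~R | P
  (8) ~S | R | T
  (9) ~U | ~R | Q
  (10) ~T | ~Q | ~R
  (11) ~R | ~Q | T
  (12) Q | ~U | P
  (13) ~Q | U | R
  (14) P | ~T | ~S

There are 2^6 = 64 truth assignments over (P, Q, R, S, T, U).
Split on Q. With Q = 1, the clauses containing Q are satisfied and ~Q drops from the rest; 4 of the 2^5 = 32 assignments to the other variables satisfy what remains.
With Q = 0, by the same count on the reduced clause set, 7 assignments work.
Total: 4 + 7 = 11.

11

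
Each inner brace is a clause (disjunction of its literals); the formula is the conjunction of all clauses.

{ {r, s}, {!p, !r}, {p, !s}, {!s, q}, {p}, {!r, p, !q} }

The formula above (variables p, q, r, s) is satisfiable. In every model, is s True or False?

Suppose s = false.
(r) alone gives r = true.
(!p) alone gives p = false.
That conflicts with the unit clause (p).
So every satisfying assignment has s = True.

True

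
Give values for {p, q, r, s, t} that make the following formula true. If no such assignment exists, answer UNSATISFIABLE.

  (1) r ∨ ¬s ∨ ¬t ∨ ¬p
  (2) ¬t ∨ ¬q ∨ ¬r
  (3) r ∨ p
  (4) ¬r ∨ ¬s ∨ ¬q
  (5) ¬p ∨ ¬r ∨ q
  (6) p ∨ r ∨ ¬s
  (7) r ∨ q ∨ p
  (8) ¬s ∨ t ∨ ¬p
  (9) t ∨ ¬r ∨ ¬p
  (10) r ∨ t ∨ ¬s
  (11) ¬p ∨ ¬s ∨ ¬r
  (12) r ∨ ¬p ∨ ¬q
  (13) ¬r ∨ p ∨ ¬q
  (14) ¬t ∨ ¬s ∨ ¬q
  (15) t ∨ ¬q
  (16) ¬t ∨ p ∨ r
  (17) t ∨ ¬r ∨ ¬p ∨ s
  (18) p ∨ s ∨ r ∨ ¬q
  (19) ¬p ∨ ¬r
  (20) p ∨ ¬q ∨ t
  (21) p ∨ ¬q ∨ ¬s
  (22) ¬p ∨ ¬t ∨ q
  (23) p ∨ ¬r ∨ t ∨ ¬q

p=False; q=False; r=True; s=False; t=False

Branch on r: set r = True.
From the singleton clause (¬p), p = False.
From the singleton clause (¬q), q = False.
No clause remains; s, t are free.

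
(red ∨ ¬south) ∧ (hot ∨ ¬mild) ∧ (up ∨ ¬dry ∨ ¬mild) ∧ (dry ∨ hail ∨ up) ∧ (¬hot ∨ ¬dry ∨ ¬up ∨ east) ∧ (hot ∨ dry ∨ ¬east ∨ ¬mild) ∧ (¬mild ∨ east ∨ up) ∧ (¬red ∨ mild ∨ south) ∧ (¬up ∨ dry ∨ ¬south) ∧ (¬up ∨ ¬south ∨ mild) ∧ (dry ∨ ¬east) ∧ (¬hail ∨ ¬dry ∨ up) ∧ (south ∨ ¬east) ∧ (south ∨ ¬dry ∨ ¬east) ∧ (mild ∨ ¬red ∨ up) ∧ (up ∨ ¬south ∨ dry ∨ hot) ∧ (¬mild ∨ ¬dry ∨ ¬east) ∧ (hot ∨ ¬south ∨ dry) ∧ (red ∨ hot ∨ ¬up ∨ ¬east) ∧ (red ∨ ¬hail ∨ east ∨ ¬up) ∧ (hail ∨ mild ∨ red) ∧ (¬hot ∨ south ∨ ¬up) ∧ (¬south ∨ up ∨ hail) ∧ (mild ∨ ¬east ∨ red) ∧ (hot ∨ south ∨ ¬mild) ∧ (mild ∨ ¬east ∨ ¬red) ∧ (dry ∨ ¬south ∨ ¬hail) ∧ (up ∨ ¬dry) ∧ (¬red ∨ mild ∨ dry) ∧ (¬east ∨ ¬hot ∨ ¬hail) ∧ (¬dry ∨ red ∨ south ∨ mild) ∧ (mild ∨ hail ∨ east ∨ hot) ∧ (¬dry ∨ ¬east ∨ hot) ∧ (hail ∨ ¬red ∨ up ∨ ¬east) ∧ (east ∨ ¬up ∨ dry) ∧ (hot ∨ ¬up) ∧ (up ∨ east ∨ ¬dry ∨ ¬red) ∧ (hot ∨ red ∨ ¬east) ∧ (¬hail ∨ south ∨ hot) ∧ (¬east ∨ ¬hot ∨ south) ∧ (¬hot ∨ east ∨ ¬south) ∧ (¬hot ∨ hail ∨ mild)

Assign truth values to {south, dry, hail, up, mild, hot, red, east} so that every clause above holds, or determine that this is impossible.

south=False, dry=False, hail=True, up=False, mild=False, hot=True, red=False, east=False

Case red = False:
The clause (¬south) is unit, so south = False.
The clause (¬east) is unit, so east = False.
Case hot = True:
The clause (¬up) is unit, so up = False.
The clause (¬mild) is unit, so mild = False.
The clause (hail) is unit, so hail = True.
The clause (¬dry) is unit, so dry = False.
All clauses are satisfied.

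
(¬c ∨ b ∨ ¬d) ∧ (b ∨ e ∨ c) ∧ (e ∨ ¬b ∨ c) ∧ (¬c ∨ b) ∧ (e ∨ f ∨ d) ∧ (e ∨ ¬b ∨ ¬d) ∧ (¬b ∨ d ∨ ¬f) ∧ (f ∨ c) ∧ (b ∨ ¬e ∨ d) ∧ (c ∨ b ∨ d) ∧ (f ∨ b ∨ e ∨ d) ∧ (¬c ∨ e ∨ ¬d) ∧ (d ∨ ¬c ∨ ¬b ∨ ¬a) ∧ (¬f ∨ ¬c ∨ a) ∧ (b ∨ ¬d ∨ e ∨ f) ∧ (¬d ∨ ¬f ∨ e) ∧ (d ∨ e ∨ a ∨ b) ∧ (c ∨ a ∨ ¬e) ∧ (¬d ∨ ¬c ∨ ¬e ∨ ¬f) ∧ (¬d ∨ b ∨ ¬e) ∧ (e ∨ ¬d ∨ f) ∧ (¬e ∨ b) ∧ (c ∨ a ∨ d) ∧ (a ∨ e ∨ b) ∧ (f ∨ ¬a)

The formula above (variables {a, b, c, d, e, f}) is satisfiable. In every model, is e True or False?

True

Suppose e = False.
Branch on b: set b = True.
Unit clause (c) forces c = True.
Unit clause (¬d) forces d = False.
Unit clause (f) forces f = True.
That conflicts with the unit clause (¬f).
Undo b and try b = False.
Unit clause (c) forces c = True.
That conflicts with the unit clause (¬c).
Either choice for b ends in contradiction.
So every satisfying assignment has e = True.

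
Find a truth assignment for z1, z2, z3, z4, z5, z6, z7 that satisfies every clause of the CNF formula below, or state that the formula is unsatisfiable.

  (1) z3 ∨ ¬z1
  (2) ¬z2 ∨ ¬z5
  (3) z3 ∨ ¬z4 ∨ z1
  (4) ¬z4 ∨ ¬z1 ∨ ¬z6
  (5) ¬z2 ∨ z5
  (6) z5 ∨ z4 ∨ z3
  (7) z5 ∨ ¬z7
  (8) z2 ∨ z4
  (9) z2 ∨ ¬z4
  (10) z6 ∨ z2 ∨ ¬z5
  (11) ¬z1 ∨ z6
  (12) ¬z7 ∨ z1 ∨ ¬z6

Suppose z3 = True.
Suppose z2 = False.
Unit clause (z4) forces z4 = True.
But (¬z4) is also a unit clause — contradiction.
Backtrack on z2: now try z2 = True.
Unit clause (¬z5) forces z5 = False.
But (z5) is also a unit clause — contradiction.
Both values of z2 lead to a conflict.
Backtrack on z3: now try z3 = False.
Unit clause (¬z1) forces z1 = False.
Unit clause (¬z4) forces z4 = False.
Unit clause (z5) forces z5 = True.
Unit clause (¬z2) forces z2 = False.
But (z2) is also a unit clause — contradiction.
Both values of z3 lead to a conflict.

UNSATISFIABLE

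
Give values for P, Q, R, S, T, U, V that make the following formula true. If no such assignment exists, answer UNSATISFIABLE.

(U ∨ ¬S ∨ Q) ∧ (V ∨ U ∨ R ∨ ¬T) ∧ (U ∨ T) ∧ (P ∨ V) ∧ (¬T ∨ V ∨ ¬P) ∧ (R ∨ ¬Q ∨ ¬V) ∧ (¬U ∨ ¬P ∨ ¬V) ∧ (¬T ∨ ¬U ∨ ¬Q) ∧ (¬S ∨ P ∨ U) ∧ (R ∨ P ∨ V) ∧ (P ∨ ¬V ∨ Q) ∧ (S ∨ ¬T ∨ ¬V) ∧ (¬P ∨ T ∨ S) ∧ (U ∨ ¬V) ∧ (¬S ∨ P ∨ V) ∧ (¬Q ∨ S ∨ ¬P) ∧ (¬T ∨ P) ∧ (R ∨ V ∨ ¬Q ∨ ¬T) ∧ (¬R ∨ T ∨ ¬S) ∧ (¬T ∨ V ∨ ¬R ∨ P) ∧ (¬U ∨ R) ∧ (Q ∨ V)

Branch on U: set U = True.
The clause (R) is unit, so R = True.
Branch on P: set P = False.
The clause (V) is unit, so V = True.
The clause (Q) is unit, so Q = True.
The clause (¬T) is unit, so T = False.
The clause (¬S) is unit, so S = False.
Every clause now holds.

P ↦ False,  Q ↦ True,  R ↦ True,  S ↦ False,  T ↦ False,  U ↦ True,  V ↦ True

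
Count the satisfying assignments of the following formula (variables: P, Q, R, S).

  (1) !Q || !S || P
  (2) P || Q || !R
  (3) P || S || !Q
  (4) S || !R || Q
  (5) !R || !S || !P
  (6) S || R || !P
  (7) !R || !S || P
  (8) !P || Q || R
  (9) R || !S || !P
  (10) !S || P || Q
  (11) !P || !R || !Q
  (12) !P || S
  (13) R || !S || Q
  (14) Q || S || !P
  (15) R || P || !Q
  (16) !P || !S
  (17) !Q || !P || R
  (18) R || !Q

1

There are 2^4 = 16 truth assignments over (P, Q, R, S).
Check each against the 18 clauses (columns in the order P, Q, R, S):
  F F F F  ✓ satisfies all
  F F F T  ✗ fails (!S || P || Q)
  F F T F  ✗ fails (P || Q || !R)
  F F T T  ✗ fails (P || Q || !R)
  F T F F  ✗ fails (P || S || !Q)
  F T F T  ✗ fails (!Q || !S || P)
  F T T F  ✗ fails (P || S || !Q)
  F T T T  ✗ fails (!Q || !S || P)
  T F F F  ✗ fails (S || R || !P)
  T F F T  ✗ fails (!P || Q || R)
  T F T F  ✗ fails (S || !R || Q)
  T F T T  ✗ fails (!R || !S || !P)
  T T F F  ✗ fails (S || R || !P)
  T T F T  ✗ fails (R || !S || !P)
  T T T F  ✗ fails (!P || !R || !Q)
  T T T T  ✗ fails (!R || !S || !P)
1 of the 16 rows is a model.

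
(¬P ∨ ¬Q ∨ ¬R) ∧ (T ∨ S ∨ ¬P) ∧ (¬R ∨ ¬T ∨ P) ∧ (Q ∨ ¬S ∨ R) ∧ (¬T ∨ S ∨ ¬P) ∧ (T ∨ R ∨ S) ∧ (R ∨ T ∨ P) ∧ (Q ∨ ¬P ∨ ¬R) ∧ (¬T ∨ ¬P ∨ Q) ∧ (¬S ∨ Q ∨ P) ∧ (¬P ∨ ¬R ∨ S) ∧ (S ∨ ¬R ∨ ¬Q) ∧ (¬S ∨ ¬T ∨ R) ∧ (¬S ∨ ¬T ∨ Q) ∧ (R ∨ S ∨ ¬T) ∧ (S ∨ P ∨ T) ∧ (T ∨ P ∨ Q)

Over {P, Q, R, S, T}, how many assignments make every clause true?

There are 2^5 = 32 truth assignments over (P, Q, R, S, T).
Split on T. With T = True, the clauses containing T are satisfied and ¬T drops from the rest; 0 of the 2^4 = 16 assignments to the other variables satisfy what remains.
With T = False, by the same count on the reduced clause set, 2 assignments work.
(One model: P=F, Q=T, R=T, S=T, T=F.)
Total: 0 + 2 = 2.

2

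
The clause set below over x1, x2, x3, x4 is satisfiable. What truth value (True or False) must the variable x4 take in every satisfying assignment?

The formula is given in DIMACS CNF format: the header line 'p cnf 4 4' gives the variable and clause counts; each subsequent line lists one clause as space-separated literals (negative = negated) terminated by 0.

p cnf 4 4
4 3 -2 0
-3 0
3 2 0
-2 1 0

True

Suppose x4 = False.
(¬x3) alone gives x3 = False.
(¬x2) alone gives x2 = False.
Now (x2) is unsatisfied and unit — conflict.
So every satisfying assignment has x4 = True.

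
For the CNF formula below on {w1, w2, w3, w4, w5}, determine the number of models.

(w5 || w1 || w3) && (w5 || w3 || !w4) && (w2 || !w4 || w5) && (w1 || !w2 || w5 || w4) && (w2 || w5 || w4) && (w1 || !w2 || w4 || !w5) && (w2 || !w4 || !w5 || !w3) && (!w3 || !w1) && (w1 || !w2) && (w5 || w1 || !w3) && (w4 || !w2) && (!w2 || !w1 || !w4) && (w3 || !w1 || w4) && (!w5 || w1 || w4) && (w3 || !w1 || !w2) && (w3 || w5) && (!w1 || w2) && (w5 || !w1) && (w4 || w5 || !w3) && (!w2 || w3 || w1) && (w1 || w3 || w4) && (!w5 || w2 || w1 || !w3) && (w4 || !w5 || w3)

1

There are 2^5 = 32 truth assignments over (w1, w2, w3, w4, w5).
Split on w4. With w4 = true, the clauses containing w4 are satisfied and !w4 drops from the rest; 1 of the 2^4 = 16 assignments to the other variables satisfy what remains.
With w4 = false, by the same count on the reduced clause set, 0 assignments work.
(One model: w1=F, w2=F, w3=F, w4=T, w5=T.)
Total: 1 + 0 = 1.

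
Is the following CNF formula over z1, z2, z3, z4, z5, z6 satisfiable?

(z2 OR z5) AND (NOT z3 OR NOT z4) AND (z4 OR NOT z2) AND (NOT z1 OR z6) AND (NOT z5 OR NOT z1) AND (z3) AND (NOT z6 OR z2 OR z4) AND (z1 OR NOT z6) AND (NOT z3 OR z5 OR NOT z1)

Unit clause (z3) forces z3 = true.
Unit clause (NOT z4) forces z4 = false.
Unit clause (NOT z2) forces z2 = false.
Unit clause (z5) forces z5 = true.
Unit clause (NOT z1) forces z1 = false.
Unit clause (NOT z6) forces z6 = false.
This assignment satisfies each clause.
A satisfying assignment: z1: false, z2: false, z3: true, z4: false, z5: true, z6: false.

Satisfiable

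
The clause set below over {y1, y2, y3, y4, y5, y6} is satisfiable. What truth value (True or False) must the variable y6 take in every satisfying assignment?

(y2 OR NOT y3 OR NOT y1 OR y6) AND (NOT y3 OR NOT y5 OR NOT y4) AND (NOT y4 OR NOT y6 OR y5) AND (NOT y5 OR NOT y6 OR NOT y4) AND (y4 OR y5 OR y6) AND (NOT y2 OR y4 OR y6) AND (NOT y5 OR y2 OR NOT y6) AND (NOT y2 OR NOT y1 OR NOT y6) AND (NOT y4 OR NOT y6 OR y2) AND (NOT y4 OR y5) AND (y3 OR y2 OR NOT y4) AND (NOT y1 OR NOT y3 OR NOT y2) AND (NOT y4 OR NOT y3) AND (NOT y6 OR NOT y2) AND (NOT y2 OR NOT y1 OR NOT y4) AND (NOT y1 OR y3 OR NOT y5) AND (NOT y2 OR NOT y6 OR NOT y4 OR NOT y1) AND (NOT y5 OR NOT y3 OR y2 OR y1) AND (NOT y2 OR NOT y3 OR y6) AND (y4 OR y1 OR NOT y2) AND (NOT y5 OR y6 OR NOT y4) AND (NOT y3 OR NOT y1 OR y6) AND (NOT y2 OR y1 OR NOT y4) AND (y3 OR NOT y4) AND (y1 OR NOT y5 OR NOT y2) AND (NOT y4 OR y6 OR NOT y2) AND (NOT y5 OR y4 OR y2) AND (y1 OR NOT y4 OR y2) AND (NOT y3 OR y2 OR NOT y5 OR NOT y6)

Suppose y6 = false.
Try y4 = true.
(y5) alone gives y5 = true.
That conflicts with the unit clause (NOT y5).
That branch fails; take y4 = false instead.
(y5) alone gives y5 = true.
(NOT y2) alone gives y2 = false.
That conflicts with the unit clause (y2).
Either choice for y4 ends in contradiction.
So every satisfying assignment has y6 = True.

True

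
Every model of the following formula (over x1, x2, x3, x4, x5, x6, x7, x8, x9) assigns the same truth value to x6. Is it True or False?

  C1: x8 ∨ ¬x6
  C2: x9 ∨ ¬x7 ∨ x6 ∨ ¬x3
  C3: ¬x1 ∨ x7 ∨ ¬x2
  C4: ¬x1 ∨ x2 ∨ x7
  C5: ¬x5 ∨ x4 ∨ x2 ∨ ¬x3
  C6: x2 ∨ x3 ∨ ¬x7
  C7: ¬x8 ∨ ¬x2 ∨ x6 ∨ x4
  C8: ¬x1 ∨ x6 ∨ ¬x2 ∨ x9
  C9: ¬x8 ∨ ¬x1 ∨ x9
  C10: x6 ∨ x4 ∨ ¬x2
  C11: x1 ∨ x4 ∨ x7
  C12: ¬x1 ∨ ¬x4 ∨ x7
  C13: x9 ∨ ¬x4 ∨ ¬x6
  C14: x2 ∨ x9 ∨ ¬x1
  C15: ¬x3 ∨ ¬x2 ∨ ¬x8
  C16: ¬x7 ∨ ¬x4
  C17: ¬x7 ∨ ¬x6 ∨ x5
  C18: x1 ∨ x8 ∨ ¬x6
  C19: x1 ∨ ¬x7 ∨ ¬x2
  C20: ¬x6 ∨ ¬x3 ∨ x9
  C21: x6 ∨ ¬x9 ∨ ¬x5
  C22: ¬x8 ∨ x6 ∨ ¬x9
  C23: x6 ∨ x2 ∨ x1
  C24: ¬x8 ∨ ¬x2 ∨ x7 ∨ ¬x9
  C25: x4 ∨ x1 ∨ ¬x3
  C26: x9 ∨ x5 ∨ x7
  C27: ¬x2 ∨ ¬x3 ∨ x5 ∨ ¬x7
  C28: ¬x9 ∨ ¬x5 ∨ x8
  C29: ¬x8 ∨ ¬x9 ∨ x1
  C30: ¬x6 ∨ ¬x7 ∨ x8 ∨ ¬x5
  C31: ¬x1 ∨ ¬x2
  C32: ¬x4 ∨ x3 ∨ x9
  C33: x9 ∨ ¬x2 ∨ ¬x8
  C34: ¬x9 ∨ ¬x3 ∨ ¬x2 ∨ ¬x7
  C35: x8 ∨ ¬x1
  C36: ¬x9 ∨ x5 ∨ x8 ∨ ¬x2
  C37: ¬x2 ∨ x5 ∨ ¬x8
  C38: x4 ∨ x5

False

Suppose x6 = True.
The clause (x8) is unit, so x8 = True.
Suppose x1 = False.
The clause (¬x9) is unit, so x9 = False.
The clause (¬x4) is unit, so x4 = False.
The clause (x7) is unit, so x7 = True.
The clause (x5) is unit, so x5 = True.
The clause (¬x2) is unit, so x2 = False.
The clause (¬x3) is unit, so x3 = False.
Now (x3) is unsatisfied and unit — conflict.
So x1 must be the other value — set x1 = True.
The clause (x9) is unit, so x9 = True.
The clause (¬x2) is unit, so x2 = False.
The clause (x7) is unit, so x7 = True.
The clause (x3) is unit, so x3 = True.
The clause (¬x4) is unit, so x4 = False.
The clause (¬x5) is unit, so x5 = False.
Now (x5) is unsatisfied and unit — conflict.
Neither x1 = True nor x1 = False works.
So every satisfying assignment has x6 = False.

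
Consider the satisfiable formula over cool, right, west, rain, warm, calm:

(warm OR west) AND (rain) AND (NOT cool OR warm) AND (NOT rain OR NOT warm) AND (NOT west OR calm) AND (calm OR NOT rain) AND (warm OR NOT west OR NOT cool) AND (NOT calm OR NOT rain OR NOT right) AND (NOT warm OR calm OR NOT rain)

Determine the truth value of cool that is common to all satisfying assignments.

False

Suppose cool = true.
From the singleton clause (rain), rain = true.
From the singleton clause (warm), warm = true.
But (NOT warm) is also a unit clause — contradiction.
So every satisfying assignment has cool = False.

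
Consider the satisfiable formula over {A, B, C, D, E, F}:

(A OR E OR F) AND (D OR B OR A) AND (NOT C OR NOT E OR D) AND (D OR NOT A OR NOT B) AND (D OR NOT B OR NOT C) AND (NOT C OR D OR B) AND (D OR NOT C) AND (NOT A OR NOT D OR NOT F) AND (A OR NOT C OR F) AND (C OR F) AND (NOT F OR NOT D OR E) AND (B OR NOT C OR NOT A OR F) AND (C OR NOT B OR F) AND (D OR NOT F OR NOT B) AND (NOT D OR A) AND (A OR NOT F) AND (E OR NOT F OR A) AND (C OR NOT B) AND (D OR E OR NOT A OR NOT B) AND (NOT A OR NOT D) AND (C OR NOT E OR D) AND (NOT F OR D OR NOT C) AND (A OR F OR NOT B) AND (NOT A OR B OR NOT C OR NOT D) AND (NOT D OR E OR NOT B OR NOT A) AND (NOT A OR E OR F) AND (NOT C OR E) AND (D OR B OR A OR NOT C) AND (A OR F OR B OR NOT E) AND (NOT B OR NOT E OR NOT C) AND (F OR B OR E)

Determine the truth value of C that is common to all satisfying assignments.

Suppose C = true.
Unit clause (D) forces D = true.
Unit clause (A) forces A = true.
That conflicts with the unit clause (NOT A).
So every satisfying assignment has C = False.

False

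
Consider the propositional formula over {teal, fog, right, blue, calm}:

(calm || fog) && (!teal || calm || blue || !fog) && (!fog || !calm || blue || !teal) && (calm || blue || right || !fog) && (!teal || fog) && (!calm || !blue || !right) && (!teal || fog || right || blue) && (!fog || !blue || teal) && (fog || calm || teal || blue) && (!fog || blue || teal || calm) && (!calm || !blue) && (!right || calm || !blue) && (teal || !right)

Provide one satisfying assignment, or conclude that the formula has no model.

teal: false,  fog: false,  right: false,  blue: false,  calm: true

Try calm = true.
Unit clause (!blue) forces blue = false.
Try fog = false.
Unit clause (!teal) forces teal = false.
Unit clause (!right) forces right = false.
This assignment satisfies each clause.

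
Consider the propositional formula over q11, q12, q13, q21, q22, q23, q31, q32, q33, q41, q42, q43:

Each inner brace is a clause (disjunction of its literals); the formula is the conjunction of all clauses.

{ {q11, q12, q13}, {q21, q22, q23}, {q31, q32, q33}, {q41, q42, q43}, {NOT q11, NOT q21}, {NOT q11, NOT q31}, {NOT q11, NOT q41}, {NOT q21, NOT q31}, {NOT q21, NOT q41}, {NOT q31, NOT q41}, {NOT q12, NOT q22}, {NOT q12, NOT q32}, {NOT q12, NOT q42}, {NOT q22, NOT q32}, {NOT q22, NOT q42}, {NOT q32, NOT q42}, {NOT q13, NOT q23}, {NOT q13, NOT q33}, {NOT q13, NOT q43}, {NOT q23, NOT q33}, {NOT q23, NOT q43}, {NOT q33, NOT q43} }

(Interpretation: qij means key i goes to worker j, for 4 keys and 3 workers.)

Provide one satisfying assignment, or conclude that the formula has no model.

Try q11 = false.
Try q12 = true.
The clause (NOT q22) is unit, so q22 = false.
The clause (NOT q32) is unit, so q32 = false.
The clause (NOT q42) is unit, so q42 = false.
Try q21 = true.
The clause (NOT q31) is unit, so q31 = false.
The clause (q33) is unit, so q33 = true.
The clause (NOT q41) is unit, so q41 = false.
The clause (q43) is unit, so q43 = true.
That conflicts with the unit clause (NOT q43).
Backtrack on q21: now try q21 = false.
The clause (q23) is unit, so q23 = true.
The clause (NOT q13) is unit, so q13 = false.
The clause (NOT q33) is unit, so q33 = false.
The clause (q31) is unit, so q31 = true.
The clause (NOT q41) is unit, so q41 = false.
The clause (q43) is unit, so q43 = true.
That conflicts with the unit clause (NOT q43).
Both values of q21 lead to a conflict.
Backtrack on q12: now try q12 = false.
The clause (q13) is unit, so q13 = true.
The clause (NOT q23) is unit, so q23 = false.
The clause (NOT q33) is unit, so q33 = false.
The clause (NOT q43) is unit, so q43 = false.
Try q21 = true.
The clause (NOT q31) is unit, so q31 = false.
The clause (q32) is unit, so q32 = true.
The clause (NOT q41) is unit, so q41 = false.
The clause (q42) is unit, so q42 = true.
That conflicts with the unit clause (NOT q42).
Backtrack on q21: now try q21 = false.
The clause (q22) is unit, so q22 = true.
The clause (NOT q32) is unit, so q32 = false.
The clause (q31) is unit, so q31 = true.
The clause (NOT q41) is unit, so q41 = false.
The clause (q42) is unit, so q42 = true.
That conflicts with the unit clause (NOT q42).
Both values of q21 lead to a conflict.
Both values of q12 lead to a conflict.
Backtrack on q11: now try q11 = true.
The clause (NOT q21) is unit, so q21 = false.
The clause (NOT q31) is unit, so q31 = false.
The clause (NOT q41) is unit, so q41 = false.
Try q22 = true.
The clause (NOT q12) is unit, so q12 = false.
The clause (NOT q32) is unit, so q32 = false.
The clause (q33) is unit, so q33 = true.
The clause (NOT q42) is unit, so q42 = false.
The clause (q43) is unit, so q43 = true.
That conflicts with the unit clause (NOT q43).
Backtrack on q22: now try q22 = false.
The clause (q23) is unit, so q23 = true.
The clause (NOT q13) is unit, so q13 = false.
The clause (NOT q33) is unit, so q33 = false.
The clause (q32) is unit, so q32 = true.
The clause (NOT q12) is unit, so q12 = false.
The clause (NOT q42) is unit, so q42 = false.
The clause (q43) is unit, so q43 = true.
That conflicts with the unit clause (NOT q43).
Both values of q22 lead to a conflict.
Both values of q11 lead to a conflict.

UNSATISFIABLE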